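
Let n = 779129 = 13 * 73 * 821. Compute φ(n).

φ(13) = 13 − 1 = 12.
φ(73) = 73 − 1 = 72.
φ(821) = 821 − 1 = 820.
φ(779129) = 12 × 72 × 820 = 708480.

708480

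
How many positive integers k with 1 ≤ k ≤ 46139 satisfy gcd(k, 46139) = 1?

Factor 46139: 46139 = 29 * 37 * 43.
φ(46139) = 46139 · (1 − 1/29) · (1 − 1/37) · (1 − 1/43)
       = 46139 · 42336/46139 = 42336.

42336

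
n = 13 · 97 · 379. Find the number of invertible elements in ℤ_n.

φ(477919) = 477919 · (1 − 1/13) · (1 − 1/97) · (1 − 1/379)
       = 477919 · 435456/477919 = 435456.

435456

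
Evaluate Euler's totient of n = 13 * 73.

864

φ(13) = 13 − 1 = 12.
φ(73) = 73 − 1 = 72.
Since φ is multiplicative, φ(949) = 12 · 72 = 864.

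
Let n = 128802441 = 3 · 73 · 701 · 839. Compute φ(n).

φ(3) = 3 − 1 = 2.
φ(73) = 73 − 1 = 72.
φ(701) = 701 − 1 = 700.
φ(839) = 839 − 1 = 838.
Since φ is multiplicative, φ(128802441) = 2 · 72 · 700 · 838 = 84470400.

84470400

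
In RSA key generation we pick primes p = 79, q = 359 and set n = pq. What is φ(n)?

27924

φ(79) = 79 − 1 = 78.
φ(359) = 359 − 1 = 358.
Multiply: 78 · 358 = 27924.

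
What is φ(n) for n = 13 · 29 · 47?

15456

φ(17719) = 17719 · (1 − 1/13) · (1 − 1/29) · (1 − 1/47)
       = 17719 · 15456/17719 = 15456.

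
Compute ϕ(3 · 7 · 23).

φ(3) = 3 − 1 = 2.
φ(7) = 7 − 1 = 6.
φ(23) = 23 − 1 = 22.
Multiply: 2 · 6 · 22 = 264.

264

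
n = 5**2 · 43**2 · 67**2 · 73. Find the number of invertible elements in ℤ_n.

φ(5^2) = 5^2 − 5^1 = 25 − 5 = 20.
φ(43^2) = 43^1·(43−1) = 43·42 = 1806.
φ(67^2) = 67^1·(67−1) = 67·66 = 4422.
φ(73) = 73 − 1 = 72.
Multiply: 20 · 1806 · 4422 · 72 = 11500030080.

11500030080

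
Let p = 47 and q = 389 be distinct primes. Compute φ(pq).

φ(pq) = (p−1)(q−1) = 46 · 388 = 17848.

17848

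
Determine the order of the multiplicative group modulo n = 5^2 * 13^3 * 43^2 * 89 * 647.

4164193313280

φ(5^2) = 5^2 − 5^1 = 25 − 5 = 20.
φ(13^3) = 13^3 − 13^2 = 2197 − 169 = 2028.
φ(43^2) = 43^1·(43−1) = 43·42 = 1806.
φ(89) = 89 − 1 = 88.
φ(647) = 647 − 1 = 646.
φ(5847917862475) = 20 × 2028 × 1806 × 88 × 646 = 4164193313280.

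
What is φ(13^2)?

156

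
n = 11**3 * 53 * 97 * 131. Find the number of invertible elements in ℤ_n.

785241600

φ(11^3) = 11^2·(11−1) = 121·10 = 1210.
φ(53) = 53 − 1 = 52.
φ(97) = 97 − 1 = 96.
φ(131) = 131 − 1 = 130.
φ(896389901) = 1210 × 52 × 96 × 130 = 785241600.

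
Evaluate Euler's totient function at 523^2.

φ(523^2) = 523^1·(523−1) = 523·522 = 273006.

273006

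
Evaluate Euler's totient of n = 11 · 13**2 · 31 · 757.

φ(43625153) = 43625153 · (1 − 1/11) · (1 − 1/13) · (1 − 1/31) · (1 − 1/757)
       = 43625153 · 2721600/3355781 = 35380800.

35380800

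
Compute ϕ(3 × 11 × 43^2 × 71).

2528400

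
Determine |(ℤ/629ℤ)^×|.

Prime factorization: 629 = 17 · 37.
φ(17) = 17 − 1 = 16.
φ(37) = 37 − 1 = 36.
Since φ is multiplicative, φ(629) = 16 · 36 = 576.

576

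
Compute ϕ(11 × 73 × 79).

56160

φ(11) = 11 − 1 = 10.
φ(73) = 73 − 1 = 72.
φ(79) = 79 − 1 = 78.
Since φ is multiplicative, φ(63437) = 10 · 72 · 78 = 56160.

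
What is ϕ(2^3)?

4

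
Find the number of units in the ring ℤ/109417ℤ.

First factor: 109417 = 7**3 × 11 × 29.
φ(109417) = 109417 · (1 − 1/7) · (1 − 1/11) · (1 − 1/29)
       = 109417 · 1680/2233 = 82320.

82320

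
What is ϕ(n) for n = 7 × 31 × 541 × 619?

60069600

φ(72668743) = 72668743 · (1 − 1/7) · (1 − 1/31) · (1 − 1/541) · (1 − 1/619)
       = 72668743 · 60069600/72668743 = 60069600.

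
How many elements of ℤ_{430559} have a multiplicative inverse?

362880

First factor: 430559 = 17 · 19 · 31 · 43.
φ(17) = 17 − 1 = 16.
φ(19) = 19 − 1 = 18.
φ(31) = 31 − 1 = 30.
φ(43) = 43 − 1 = 42.
Since φ is multiplicative, φ(430559) = 16 · 18 · 30 · 42 = 362880.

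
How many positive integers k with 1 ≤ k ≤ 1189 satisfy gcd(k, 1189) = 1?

1120

1189 = 29 · 41.
φ(29) = 29 − 1 = 28.
φ(41) = 41 − 1 = 40.
φ(1189) = 28 × 40 = 1120.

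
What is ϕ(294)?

84

Factor 294: 294 = 2 · 3 · 7^2.
φ(294) = 294 · (1 − 1/2) · (1 − 1/3) · (1 − 1/7)
       = 294 · 12/42 = 84.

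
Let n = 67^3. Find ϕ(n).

296274

φ(67^3) = 67^3 − 67^2 = 300763 − 4489 = 296274.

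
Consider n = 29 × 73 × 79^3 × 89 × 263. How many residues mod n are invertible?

22626807211008

φ(29) = 29 − 1 = 28.
φ(73) = 73 − 1 = 72.
φ(79^3) = 79^3 − 79^2 = 493039 − 6241 = 486798.
φ(89) = 89 − 1 = 88.
φ(263) = 263 − 1 = 262.
φ(24431373719141) = 28 × 72 × 486798 × 88 × 262 = 22626807211008.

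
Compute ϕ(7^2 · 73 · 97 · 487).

φ(168973903) = 168973903 · (1 − 1/7) · (1 − 1/73) · (1 − 1/97) · (1 − 1/487)
       = 168973903 · 20155392/24139129 = 141087744.

141087744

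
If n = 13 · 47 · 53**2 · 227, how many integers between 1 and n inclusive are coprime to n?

343816512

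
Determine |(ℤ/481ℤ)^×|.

432

481 = 13 * 37.
φ(13) = 13 − 1 = 12.
φ(37) = 37 − 1 = 36.
Multiply: 12 · 36 = 432.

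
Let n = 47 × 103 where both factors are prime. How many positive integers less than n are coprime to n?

For distinct primes, φ(pq) = (p−1)(q−1) = 46 × 102 = 4692.

4692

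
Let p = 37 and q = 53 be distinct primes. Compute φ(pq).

1872

φ(pq) = (p−1)(q−1) = 36 · 52 = 1872.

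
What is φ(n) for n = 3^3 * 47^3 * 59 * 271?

28642954320

φ(3^3) = 3^3 − 3^2 = 27 − 9 = 18.
φ(47^3) = 47^2·(47−1) = 2209·46 = 101614.
φ(59) = 59 − 1 = 58.
φ(271) = 271 − 1 = 270.
Since φ is multiplicative, φ(44820700569) = 18 · 101614 · 58 · 270 = 28642954320.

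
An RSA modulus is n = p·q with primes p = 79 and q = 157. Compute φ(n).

φ(79) = 79 − 1 = 78.
φ(157) = 157 − 1 = 156.
Multiply: 78 · 156 = 12168.

12168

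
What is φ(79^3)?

486798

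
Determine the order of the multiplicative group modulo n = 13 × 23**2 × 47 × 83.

φ(13) = 13 − 1 = 12.
φ(23^2) = 23^2 − 23^1 = 529 − 23 = 506.
φ(47) = 47 − 1 = 46.
φ(83) = 83 − 1 = 82.
Multiply: 12 · 506 · 46 · 82 = 22903584.

22903584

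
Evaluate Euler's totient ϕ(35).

Prime factorization: 35 = 5 * 7.
φ(5) = 5 − 1 = 4.
φ(7) = 7 − 1 = 6.
Since φ is multiplicative, φ(35) = 4 · 6 = 24.

24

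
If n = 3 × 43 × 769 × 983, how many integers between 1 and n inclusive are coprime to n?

63350784

φ(97514583) = 97514583 · (1 − 1/3) · (1 − 1/43) · (1 − 1/769) · (1 − 1/983)
       = 97514583 · 63350784/97514583 = 63350784.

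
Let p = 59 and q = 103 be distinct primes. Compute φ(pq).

5916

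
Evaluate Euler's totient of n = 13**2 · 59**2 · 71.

φ(41768519) = 41768519 · (1 − 1/13) · (1 − 1/59) · (1 − 1/71)
       = 41768519 · 48720/54457 = 37368240.

37368240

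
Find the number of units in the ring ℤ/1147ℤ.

1080

Factor 1147: 1147 = 31 · 37.
φ(31) = 31 − 1 = 30.
φ(37) = 37 − 1 = 36.
Multiply: 30 · 36 = 1080.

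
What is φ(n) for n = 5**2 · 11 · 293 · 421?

24528000

φ(33922075) = 33922075 · (1 − 1/5) · (1 − 1/11) · (1 − 1/293) · (1 − 1/421)
       = 33922075 · 4905600/6784415 = 24528000.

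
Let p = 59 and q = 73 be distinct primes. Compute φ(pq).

φ(pq) = (p−1)(q−1) = 58 · 72 = 4176.

4176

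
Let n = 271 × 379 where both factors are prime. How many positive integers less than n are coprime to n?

102060

φ(102709) = 102709 · (1 − 1/271) · (1 − 1/379)
       = 102709 · 102060/102709 = 102060.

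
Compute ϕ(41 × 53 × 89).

183040

φ(41) = 41 − 1 = 40.
φ(53) = 53 − 1 = 52.
φ(89) = 89 − 1 = 88.
Multiply: 40 · 52 · 88 = 183040.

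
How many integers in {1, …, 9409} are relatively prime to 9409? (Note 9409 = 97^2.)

9312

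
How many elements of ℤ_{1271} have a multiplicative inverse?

Prime factorization: 1271 = 31 * 41.
φ(31) = 31 − 1 = 30.
φ(41) = 41 − 1 = 40.
Since φ is multiplicative, φ(1271) = 30 · 40 = 1200.

1200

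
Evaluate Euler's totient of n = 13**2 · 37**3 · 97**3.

φ(7812806704261) = 7812806704261 · (1 − 1/13) · (1 − 1/37) · (1 − 1/97)
       = 7812806704261 · 41472/46657 = 6944568224256.

6944568224256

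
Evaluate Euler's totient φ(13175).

First factor: 13175 = 5**2 * 17 * 31.
φ(5^2) = 5^1·(5−1) = 5·4 = 20.
φ(17) = 17 − 1 = 16.
φ(31) = 31 − 1 = 30.
φ(13175) = 20 × 16 × 30 = 9600.

9600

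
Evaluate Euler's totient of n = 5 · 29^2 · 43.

φ(180815) = 180815 · (1 − 1/5) · (1 − 1/29) · (1 − 1/43)
       = 180815 · 4704/6235 = 136416.

136416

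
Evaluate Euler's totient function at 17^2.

272

φ(17^2) = 17^1·(17−1) = 17·16 = 272.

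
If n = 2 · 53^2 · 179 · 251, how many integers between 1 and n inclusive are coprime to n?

φ(252411122) = 252411122 · (1 − 1/2) · (1 − 1/53) · (1 − 1/179) · (1 − 1/251)
       = 252411122 · 2314000/4762474 = 122642000.

122642000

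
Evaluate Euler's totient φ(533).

480

Prime factorization: 533 = 13 × 41.
φ(533) = 533 · (1 − 1/13) · (1 − 1/41)
       = 533 · 480/533 = 480.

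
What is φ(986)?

Factor 986: 986 = 2 × 17 × 29.
φ(986) = 986 · (1 − 1/2) · (1 − 1/17) · (1 − 1/29)
       = 986 · 448/986 = 448.

448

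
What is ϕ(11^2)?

110

φ(11^2) = 11^2 − 11^1 = 121 − 11 = 110.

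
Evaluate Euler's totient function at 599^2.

φ(599^2) = 599^2 − 599^1 = 358801 − 599 = 358202.

358202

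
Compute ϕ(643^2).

412806

φ(413449) = 413449 · (1 − 1/643)
       = 413449 · 642/643 = 412806.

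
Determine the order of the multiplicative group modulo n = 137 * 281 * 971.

φ(137) = 137 − 1 = 136.
φ(281) = 281 − 1 = 280.
φ(971) = 971 − 1 = 970.
φ(37380587) = 136 × 280 × 970 = 36937600.

36937600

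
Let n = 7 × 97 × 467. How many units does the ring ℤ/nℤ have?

φ(317093) = 317093 · (1 − 1/7) · (1 − 1/97) · (1 − 1/467)
       = 317093 · 268416/317093 = 268416.

268416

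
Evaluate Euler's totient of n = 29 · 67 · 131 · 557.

φ(141774881) = 141774881 · (1 − 1/29) · (1 − 1/67) · (1 − 1/131) · (1 − 1/557)
       = 141774881 · 133573440/141774881 = 133573440.

133573440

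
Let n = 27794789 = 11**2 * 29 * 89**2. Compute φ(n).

φ(11^2) = 11^1·(11−1) = 11·10 = 110.
φ(29) = 29 − 1 = 28.
φ(89^2) = 89^2 − 89^1 = 7921 − 89 = 7832.
Multiply: 110 · 28 · 7832 = 24122560.

24122560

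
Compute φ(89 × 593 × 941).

48970240

φ(89) = 89 − 1 = 88.
φ(593) = 593 − 1 = 592.
φ(941) = 941 − 1 = 940.
Multiply: 88 · 592 · 940 = 48970240.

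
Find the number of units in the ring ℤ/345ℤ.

345 = 3 * 5 * 23.
φ(345) = 345 · (1 − 1/3) · (1 − 1/5) · (1 − 1/23)
       = 345 · 176/345 = 176.

176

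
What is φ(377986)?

148176

Factor 377986: 377986 = 2 · 7^3 · 19 · 29.
φ(377986) = 377986 · (1 − 1/2) · (1 − 1/7) · (1 − 1/19) · (1 − 1/29)
       = 377986 · 3024/7714 = 148176.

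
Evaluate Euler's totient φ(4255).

Factor 4255: 4255 = 5 · 23 · 37.
φ(5) = 5 − 1 = 4.
φ(23) = 23 − 1 = 22.
φ(37) = 37 − 1 = 36.
φ(4255) = 4 × 22 × 36 = 3168.

3168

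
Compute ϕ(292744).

133056

Factor 292744: 292744 = 2**3 × 23 × 37 × 43.
φ(292744) = 292744 · (1 − 1/2) · (1 − 1/23) · (1 − 1/37) · (1 − 1/43)
       = 292744 · 33264/73186 = 133056.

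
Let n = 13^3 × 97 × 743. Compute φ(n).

144458496

φ(158339987) = 158339987 · (1 − 1/13) · (1 − 1/97) · (1 − 1/743)
       = 158339987 · 854784/936923 = 144458496.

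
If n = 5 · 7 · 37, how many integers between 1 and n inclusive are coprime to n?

864

φ(1295) = 1295 · (1 − 1/5) · (1 − 1/7) · (1 − 1/37)
       = 1295 · 864/1295 = 864.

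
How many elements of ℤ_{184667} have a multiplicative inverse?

184667 = 7 · 23 · 31 · 37.
φ(7) = 7 − 1 = 6.
φ(23) = 23 − 1 = 22.
φ(31) = 31 − 1 = 30.
φ(37) = 37 − 1 = 36.
φ(184667) = 6 × 22 × 30 × 36 = 142560.

142560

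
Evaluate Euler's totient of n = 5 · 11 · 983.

39280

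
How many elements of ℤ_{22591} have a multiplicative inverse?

20160

First factor: 22591 = 19 * 29 * 41.
φ(22591) = 22591 · (1 − 1/19) · (1 − 1/29) · (1 − 1/41)
       = 22591 · 20160/22591 = 20160.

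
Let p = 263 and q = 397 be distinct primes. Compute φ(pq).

103752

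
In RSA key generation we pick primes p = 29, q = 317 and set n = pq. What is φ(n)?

8848

φ(n) = (p − 1)(q − 1) = (29−1)(317−1) = 28·316 = 8848.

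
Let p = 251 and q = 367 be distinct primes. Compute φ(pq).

For distinct primes, φ(pq) = (p−1)(q−1) = 250 × 366 = 91500.

91500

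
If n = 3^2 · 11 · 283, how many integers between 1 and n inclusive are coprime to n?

φ(3^2) = 3^1·(3−1) = 3·2 = 6.
φ(11) = 11 − 1 = 10.
φ(283) = 283 − 1 = 282.
Since φ is multiplicative, φ(28017) = 6 · 10 · 282 = 16920.

16920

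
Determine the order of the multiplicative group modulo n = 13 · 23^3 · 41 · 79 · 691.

φ(13) = 13 − 1 = 12.
φ(23^3) = 23^3 − 23^2 = 12167 − 529 = 11638.
φ(41) = 41 − 1 = 40.
φ(79) = 79 − 1 = 78.
φ(691) = 691 − 1 = 690.
Multiply: 12 · 11638 · 40 · 78 · 690 = 300651436800.

300651436800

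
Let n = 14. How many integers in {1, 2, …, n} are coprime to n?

6

14 = 2 · 7.
φ(2) = 2 − 1 = 1.
φ(7) = 7 − 1 = 6.
Multiply: 1 · 6 = 6.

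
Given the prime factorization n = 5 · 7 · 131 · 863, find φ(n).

φ(3956855) = 3956855 · (1 − 1/5) · (1 − 1/7) · (1 − 1/131) · (1 − 1/863)
       = 3956855 · 2689440/3956855 = 2689440.

2689440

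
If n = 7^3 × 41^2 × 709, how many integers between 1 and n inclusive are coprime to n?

φ(408797347) = 408797347 · (1 − 1/7) · (1 − 1/41) · (1 − 1/709)
       = 408797347 · 169920/203483 = 341369280.

341369280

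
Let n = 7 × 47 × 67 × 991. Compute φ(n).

18033840

φ(7) = 7 − 1 = 6.
φ(47) = 47 − 1 = 46.
φ(67) = 67 − 1 = 66.
φ(991) = 991 − 1 = 990.
Multiply: 6 · 46 · 66 · 990 = 18033840.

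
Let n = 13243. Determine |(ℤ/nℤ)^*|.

11520

Prime factorization: 13243 = 17 × 19 × 41.
φ(17) = 17 − 1 = 16.
φ(19) = 19 − 1 = 18.
φ(41) = 41 − 1 = 40.
Multiply: 16 · 18 · 40 = 11520.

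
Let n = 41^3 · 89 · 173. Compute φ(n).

1017744640

φ(41^3) = 41^3 − 41^2 = 68921 − 1681 = 67240.
φ(89) = 89 − 1 = 88.
φ(173) = 173 − 1 = 172.
φ(1061176637) = 67240 × 88 × 172 = 1017744640.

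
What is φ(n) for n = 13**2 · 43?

φ(13^2) = 13^2 − 13^1 = 169 − 13 = 156.
φ(43) = 43 − 1 = 42.
φ(7267) = 156 × 42 = 6552.

6552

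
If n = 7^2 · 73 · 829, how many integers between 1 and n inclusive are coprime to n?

φ(2965333) = 2965333 · (1 − 1/7) · (1 − 1/73) · (1 − 1/829)
       = 2965333 · 357696/423619 = 2503872.

2503872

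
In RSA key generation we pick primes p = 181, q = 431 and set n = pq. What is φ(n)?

77400

φ(pq) = (p−1)(q−1) = 180 · 430 = 77400.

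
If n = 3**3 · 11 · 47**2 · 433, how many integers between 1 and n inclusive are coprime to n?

φ(3^3) = 3^2·(3−1) = 9·2 = 18.
φ(11) = 11 − 1 = 10.
φ(47^2) = 47^2 − 47^1 = 2209 − 47 = 2162.
φ(433) = 433 − 1 = 432.
φ(284079609) = 18 × 10 × 2162 × 432 = 168117120.

168117120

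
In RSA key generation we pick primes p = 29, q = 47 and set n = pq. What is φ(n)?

1288

φ(1363) = 1363 · (1 − 1/29) · (1 − 1/47)
       = 1363 · 1288/1363 = 1288.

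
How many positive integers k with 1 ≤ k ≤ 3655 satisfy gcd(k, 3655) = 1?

3655 = 5 * 17 * 43.
φ(3655) = 3655 · (1 − 1/5) · (1 − 1/17) · (1 − 1/43)
       = 3655 · 2688/3655 = 2688.

2688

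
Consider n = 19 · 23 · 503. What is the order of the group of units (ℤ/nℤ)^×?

φ(219811) = 219811 · (1 − 1/19) · (1 − 1/23) · (1 − 1/503)
       = 219811 · 198792/219811 = 198792.

198792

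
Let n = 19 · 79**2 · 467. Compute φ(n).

51686856

φ(55376393) = 55376393 · (1 − 1/19) · (1 − 1/79) · (1 − 1/467)
       = 55376393 · 654264/700967 = 51686856.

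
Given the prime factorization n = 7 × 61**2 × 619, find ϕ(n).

φ(7) = 7 − 1 = 6.
φ(61^2) = 61^1·(61−1) = 61·60 = 3660.
φ(619) = 619 − 1 = 618.
Since φ is multiplicative, φ(16123093) = 6 · 3660 · 618 = 13571280.

13571280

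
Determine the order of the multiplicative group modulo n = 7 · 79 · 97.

φ(7) = 7 − 1 = 6.
φ(79) = 79 − 1 = 78.
φ(97) = 97 − 1 = 96.
Since φ is multiplicative, φ(53641) = 6 · 78 · 96 = 44928.

44928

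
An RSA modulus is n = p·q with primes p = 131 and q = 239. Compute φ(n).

30940

φ(n) = (p − 1)(q − 1) = (131−1)(239−1) = 130·238 = 30940.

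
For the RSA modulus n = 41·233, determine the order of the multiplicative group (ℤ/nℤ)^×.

9280

φ(9553) = 9553 · (1 − 1/41) · (1 − 1/233)
       = 9553 · 9280/9553 = 9280.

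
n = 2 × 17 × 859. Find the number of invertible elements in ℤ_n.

13728

φ(29206) = 29206 · (1 − 1/2) · (1 − 1/17) · (1 − 1/859)
       = 29206 · 13728/29206 = 13728.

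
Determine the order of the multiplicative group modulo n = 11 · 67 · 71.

46200

φ(11) = 11 − 1 = 10.
φ(67) = 67 − 1 = 66.
φ(71) = 71 − 1 = 70.
φ(52327) = 10 × 66 × 70 = 46200.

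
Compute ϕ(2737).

2112

First factor: 2737 = 7 × 17 × 23.
φ(2737) = 2737 · (1 − 1/7) · (1 − 1/17) · (1 − 1/23)
       = 2737 · 2112/2737 = 2112.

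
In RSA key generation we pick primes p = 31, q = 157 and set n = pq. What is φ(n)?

For distinct primes, φ(pq) = (p−1)(q−1) = 30 × 156 = 4680.

4680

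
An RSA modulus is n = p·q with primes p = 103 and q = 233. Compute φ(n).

23664

φ(pq) = (p−1)(q−1) = 102 · 232 = 23664.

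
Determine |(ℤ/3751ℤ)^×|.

3751 = 11^2 · 31.
φ(3751) = 3751 · (1 − 1/11) · (1 − 1/31)
       = 3751 · 300/341 = 3300.

3300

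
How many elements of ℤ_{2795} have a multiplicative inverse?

2016

First factor: 2795 = 5 · 13 · 43.
φ(5) = 5 − 1 = 4.
φ(13) = 13 − 1 = 12.
φ(43) = 43 − 1 = 42.
Multiply: 4 · 12 · 42 = 2016.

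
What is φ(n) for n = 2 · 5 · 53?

208

φ(2) = 2 − 1 = 1.
φ(5) = 5 − 1 = 4.
φ(53) = 53 − 1 = 52.
Multiply: 1 · 4 · 52 = 208.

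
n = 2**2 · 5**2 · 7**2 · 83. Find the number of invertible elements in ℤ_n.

137760

φ(2^2) = 2^2 − 2^1 = 4 − 2 = 2.
φ(5^2) = 5^2 − 5^1 = 25 − 5 = 20.
φ(7^2) = 7^2 − 7^1 = 49 − 7 = 42.
φ(83) = 83 − 1 = 82.
Multiply: 2 · 20 · 42 · 82 = 137760.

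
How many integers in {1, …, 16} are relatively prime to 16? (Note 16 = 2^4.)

φ(2^4) = 2^4 − 2^3 = 16 − 8 = 8.

8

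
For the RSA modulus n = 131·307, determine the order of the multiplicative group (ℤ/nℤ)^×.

39780

φ(n) = (p − 1)(q − 1) = (131−1)(307−1) = 130·306 = 39780.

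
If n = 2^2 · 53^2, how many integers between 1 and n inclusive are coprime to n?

φ(2^2) = 2^1·(2−1) = 2·1 = 2.
φ(53^2) = 53^2 − 53^1 = 2809 − 53 = 2756.
φ(11236) = 2 × 2756 = 5512.

5512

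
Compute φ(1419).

Factor 1419: 1419 = 3 · 11 · 43.
φ(3) = 3 − 1 = 2.
φ(11) = 11 − 1 = 10.
φ(43) = 43 − 1 = 42.
φ(1419) = 2 × 10 × 42 = 840.

840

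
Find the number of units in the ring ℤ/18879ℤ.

10080

Prime factorization: 18879 = 3 · 7 · 29 · 31.
φ(18879) = 18879 · (1 − 1/3) · (1 − 1/7) · (1 − 1/29) · (1 − 1/31)
       = 18879 · 10080/18879 = 10080.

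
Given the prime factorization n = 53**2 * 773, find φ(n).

2127632

φ(53^2) = 53^1·(53−1) = 53·52 = 2756.
φ(773) = 773 − 1 = 772.
φ(2171357) = 2756 × 772 = 2127632.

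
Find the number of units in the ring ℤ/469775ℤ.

332640

469775 = 5^2 × 19 × 23 × 43.
φ(469775) = 469775 · (1 − 1/5) · (1 − 1/19) · (1 − 1/23) · (1 − 1/43)
       = 469775 · 66528/93955 = 332640.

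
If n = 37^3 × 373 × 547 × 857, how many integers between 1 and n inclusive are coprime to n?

8568707067648

φ(37^3) = 37^3 − 37^2 = 50653 − 1369 = 49284.
φ(373) = 373 − 1 = 372.
φ(547) = 547 − 1 = 546.
φ(857) = 857 − 1 = 856.
Since φ is multiplicative, φ(8856908382251) = 49284 · 372 · 546 · 856 = 8568707067648.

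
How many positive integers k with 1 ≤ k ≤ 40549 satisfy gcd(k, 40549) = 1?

36960

40549 = 23 × 41 × 43.
φ(23) = 23 − 1 = 22.
φ(41) = 41 − 1 = 40.
φ(43) = 43 − 1 = 42.
φ(40549) = 22 × 40 × 42 = 36960.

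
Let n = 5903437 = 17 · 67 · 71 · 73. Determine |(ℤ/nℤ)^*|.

φ(5903437) = 5903437 · (1 − 1/17) · (1 − 1/67) · (1 − 1/71) · (1 − 1/73)
       = 5903437 · 5322240/5903437 = 5322240.

5322240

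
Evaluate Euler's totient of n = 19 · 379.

φ(19) = 19 − 1 = 18.
φ(379) = 379 − 1 = 378.
Multiply: 18 · 378 = 6804.

6804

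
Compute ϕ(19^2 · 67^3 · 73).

7295450976

φ(19^2) = 19^1·(19−1) = 19·18 = 342.
φ(67^3) = 67^2·(67−1) = 4489·66 = 296274.
φ(73) = 73 − 1 = 72.
Since φ is multiplicative, φ(7926007339) = 342 · 296274 · 72 = 7295450976.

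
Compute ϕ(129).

84

Prime factorization: 129 = 3 · 43.
φ(3) = 3 − 1 = 2.
φ(43) = 43 − 1 = 42.
Since φ is multiplicative, φ(129) = 2 · 42 = 84.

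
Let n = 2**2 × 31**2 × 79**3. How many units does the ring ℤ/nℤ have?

905444280

φ(1895241916) = 1895241916 · (1 − 1/2) · (1 − 1/31) · (1 − 1/79)
       = 1895241916 · 2340/4898 = 905444280.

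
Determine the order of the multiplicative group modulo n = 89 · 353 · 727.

22488576

φ(89) = 89 − 1 = 88.
φ(353) = 353 − 1 = 352.
φ(727) = 727 − 1 = 726.
Multiply: 88 · 352 · 726 = 22488576.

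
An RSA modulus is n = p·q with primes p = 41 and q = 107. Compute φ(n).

4240

φ(41) = 41 − 1 = 40.
φ(107) = 107 − 1 = 106.
φ(4387) = 40 × 106 = 4240.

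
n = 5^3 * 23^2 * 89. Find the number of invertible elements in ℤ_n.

φ(5885125) = 5885125 · (1 − 1/5) · (1 − 1/23) · (1 − 1/89)
       = 5885125 · 7744/10235 = 4452800.

4452800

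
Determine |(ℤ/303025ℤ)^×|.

Prime factorization: 303025 = 5^2 * 17 * 23 * 31.
φ(5^2) = 5^1·(5−1) = 5·4 = 20.
φ(17) = 17 − 1 = 16.
φ(23) = 23 − 1 = 22.
φ(31) = 31 − 1 = 30.
Since φ is multiplicative, φ(303025) = 20 · 16 · 22 · 30 = 211200.

211200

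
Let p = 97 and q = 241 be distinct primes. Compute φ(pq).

23040

φ(23377) = 23377 · (1 − 1/97) · (1 − 1/241)
       = 23377 · 23040/23377 = 23040.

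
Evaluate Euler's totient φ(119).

96

First factor: 119 = 7 · 17.
φ(119) = 119 · (1 − 1/7) · (1 − 1/17)
       = 119 · 96/119 = 96.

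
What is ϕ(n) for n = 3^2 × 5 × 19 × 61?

25920

φ(3^2) = 3^2 − 3^1 = 9 − 3 = 6.
φ(5) = 5 − 1 = 4.
φ(19) = 19 − 1 = 18.
φ(61) = 61 − 1 = 60.
φ(52155) = 6 × 4 × 18 × 60 = 25920.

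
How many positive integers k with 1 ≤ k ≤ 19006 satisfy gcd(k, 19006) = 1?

8064

19006 = 2 · 13 · 17 · 43.
φ(19006) = 19006 · (1 − 1/2) · (1 − 1/13) · (1 − 1/17) · (1 − 1/43)
       = 19006 · 8064/19006 = 8064.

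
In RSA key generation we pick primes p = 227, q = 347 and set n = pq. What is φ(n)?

78196

For distinct primes, φ(pq) = (p−1)(q−1) = 226 × 346 = 78196.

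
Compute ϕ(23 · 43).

924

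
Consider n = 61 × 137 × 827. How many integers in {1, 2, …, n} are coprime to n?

φ(6911239) = 6911239 · (1 − 1/61) · (1 − 1/137) · (1 − 1/827)
       = 6911239 · 6740160/6911239 = 6740160.

6740160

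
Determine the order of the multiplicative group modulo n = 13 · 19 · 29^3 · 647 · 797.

φ(13) = 13 − 1 = 12.
φ(19) = 19 − 1 = 18.
φ(29^3) = 29^3 − 29^2 = 24389 − 841 = 23548.
φ(647) = 647 − 1 = 646.
φ(797) = 797 − 1 = 796.
φ(3106372615697) = 12 × 18 × 23548 × 646 × 796 = 2615491807488.

2615491807488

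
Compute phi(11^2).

110

φ(121) = 121 · (1 − 1/11)
       = 121 · 10/11 = 110.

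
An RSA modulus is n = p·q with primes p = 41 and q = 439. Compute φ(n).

φ(n) = (p − 1)(q − 1) = (41−1)(439−1) = 40·438 = 17520.

17520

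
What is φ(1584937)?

1411200

1584937 = 29 * 31 * 41 * 43.
φ(29) = 29 − 1 = 28.
φ(31) = 31 − 1 = 30.
φ(41) = 41 − 1 = 40.
φ(43) = 43 − 1 = 42.
φ(1584937) = 28 × 30 × 40 × 42 = 1411200.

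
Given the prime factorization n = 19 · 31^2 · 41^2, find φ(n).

27453600

φ(30693379) = 30693379 · (1 − 1/19) · (1 − 1/31) · (1 − 1/41)
       = 30693379 · 21600/24149 = 27453600.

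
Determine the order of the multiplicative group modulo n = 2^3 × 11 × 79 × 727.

2265120

φ(2^3) = 2^3 − 2^2 = 8 − 4 = 4.
φ(11) = 11 − 1 = 10.
φ(79) = 79 − 1 = 78.
φ(727) = 727 − 1 = 726.
Multiply: 4 · 10 · 78 · 726 = 2265120.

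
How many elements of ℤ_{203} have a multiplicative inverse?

168

First factor: 203 = 7 * 29.
φ(203) = 203 · (1 − 1/7) · (1 − 1/29)
       = 203 · 168/203 = 168.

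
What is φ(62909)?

Factor 62909: 62909 = 7 · 11 · 19 · 43.
φ(7) = 7 − 1 = 6.
φ(11) = 11 − 1 = 10.
φ(19) = 19 − 1 = 18.
φ(43) = 43 − 1 = 42.
φ(62909) = 6 × 10 × 18 × 42 = 45360.

45360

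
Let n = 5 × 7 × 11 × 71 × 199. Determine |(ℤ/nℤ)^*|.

φ(5439665) = 5439665 · (1 − 1/5) · (1 − 1/7) · (1 − 1/11) · (1 − 1/71) · (1 − 1/199)
       = 5439665 · 3326400/5439665 = 3326400.

3326400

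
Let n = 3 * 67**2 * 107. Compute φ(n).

φ(3) = 3 − 1 = 2.
φ(67^2) = 67^1·(67−1) = 67·66 = 4422.
φ(107) = 107 − 1 = 106.
Multiply: 2 · 4422 · 106 = 937464.

937464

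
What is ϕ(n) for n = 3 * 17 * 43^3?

2485056

φ(3) = 3 − 1 = 2.
φ(17) = 17 − 1 = 16.
φ(43^3) = 43^2·(43−1) = 1849·42 = 77658.
φ(4054857) = 2 × 16 × 77658 = 2485056.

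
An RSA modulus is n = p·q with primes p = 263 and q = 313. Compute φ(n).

φ(82319) = 82319 · (1 − 1/263) · (1 − 1/313)
       = 82319 · 81744/82319 = 81744.

81744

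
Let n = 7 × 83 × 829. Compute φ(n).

407376

φ(481649) = 481649 · (1 − 1/7) · (1 − 1/83) · (1 − 1/829)
       = 481649 · 407376/481649 = 407376.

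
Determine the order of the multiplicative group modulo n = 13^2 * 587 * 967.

88307856

φ(95929301) = 95929301 · (1 − 1/13) · (1 − 1/587) · (1 − 1/967)
       = 95929301 · 6792912/7379177 = 88307856.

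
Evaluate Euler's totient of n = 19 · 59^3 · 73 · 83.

φ(19) = 19 − 1 = 18.
φ(59^3) = 59^3 − 59^2 = 205379 − 3481 = 201898.
φ(73) = 73 − 1 = 72.
φ(83) = 83 − 1 = 82.
φ(23643435859) = 18 × 201898 × 72 × 82 = 21456104256.

21456104256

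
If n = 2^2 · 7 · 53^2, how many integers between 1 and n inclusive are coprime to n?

33072

φ(78652) = 78652 · (1 − 1/2) · (1 − 1/7) · (1 − 1/53)
       = 78652 · 312/742 = 33072.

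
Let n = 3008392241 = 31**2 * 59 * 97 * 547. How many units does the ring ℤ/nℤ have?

2827319040

φ(3008392241) = 3008392241 · (1 − 1/31) · (1 − 1/59) · (1 − 1/97) · (1 − 1/547)
       = 3008392241 · 91203840/97044911 = 2827319040.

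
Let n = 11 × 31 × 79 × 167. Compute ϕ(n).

3884400

φ(11) = 11 − 1 = 10.
φ(31) = 31 − 1 = 30.
φ(79) = 79 − 1 = 78.
φ(167) = 167 − 1 = 166.
Since φ is multiplicative, φ(4498813) = 10 · 30 · 78 · 166 = 3884400.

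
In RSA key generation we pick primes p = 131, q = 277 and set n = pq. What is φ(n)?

35880

φ(131) = 131 − 1 = 130.
φ(277) = 277 − 1 = 276.
Multiply: 130 · 276 = 35880.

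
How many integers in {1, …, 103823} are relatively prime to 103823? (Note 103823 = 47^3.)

φ(103823) = 103823 · (1 − 1/47)
       = 103823 · 46/47 = 101614.

101614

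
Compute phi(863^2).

743906

φ(744769) = 744769 · (1 − 1/863)
       = 744769 · 862/863 = 743906.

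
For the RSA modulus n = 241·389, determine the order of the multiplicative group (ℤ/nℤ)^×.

93120

φ(n) = (p − 1)(q − 1) = (241−1)(389−1) = 240·388 = 93120.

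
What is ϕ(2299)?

1980

Prime factorization: 2299 = 11**2 × 19.
φ(2299) = 2299 · (1 − 1/11) · (1 − 1/19)
       = 2299 · 180/209 = 1980.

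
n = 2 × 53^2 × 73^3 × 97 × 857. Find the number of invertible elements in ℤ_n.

86896528662528

φ(2) = 2 − 1 = 1.
φ(53^2) = 53^1·(53−1) = 53·52 = 2756.
φ(73^3) = 73^2·(73−1) = 5329·72 = 383688.
φ(97) = 97 − 1 = 96.
φ(857) = 857 − 1 = 856.
φ(181678222176274) = 1 × 2756 × 383688 × 96 × 856 = 86896528662528.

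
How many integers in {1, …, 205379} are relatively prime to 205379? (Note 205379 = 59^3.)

201898

φ(205379) = 205379 · (1 − 1/59)
       = 205379 · 58/59 = 201898.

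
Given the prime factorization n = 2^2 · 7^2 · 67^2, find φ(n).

φ(2^2) = 2^2 − 2^1 = 4 − 2 = 2.
φ(7^2) = 7^2 − 7^1 = 49 − 7 = 42.
φ(67^2) = 67^2 − 67^1 = 4489 − 67 = 4422.
φ(879844) = 2 × 42 × 4422 = 371448.

371448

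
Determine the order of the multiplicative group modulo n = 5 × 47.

184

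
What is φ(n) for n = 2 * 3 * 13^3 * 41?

162240

φ(540462) = 540462 · (1 − 1/2) · (1 − 1/3) · (1 − 1/13) · (1 − 1/41)
       = 540462 · 960/3198 = 162240.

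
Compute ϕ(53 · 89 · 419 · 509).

971686144

φ(1005999307) = 1005999307 · (1 − 1/53) · (1 − 1/89) · (1 − 1/419) · (1 − 1/509)
       = 1005999307 · 971686144/1005999307 = 971686144.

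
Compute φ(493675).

302400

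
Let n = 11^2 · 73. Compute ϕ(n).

7920

φ(11^2) = 11^1·(11−1) = 11·10 = 110.
φ(73) = 73 − 1 = 72.
Multiply: 110 · 72 = 7920.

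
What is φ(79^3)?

φ(79^3) = 79^3 − 79^2 = 493039 − 6241 = 486798.

486798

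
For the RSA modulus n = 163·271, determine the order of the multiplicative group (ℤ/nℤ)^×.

43740

φ(163) = 163 − 1 = 162.
φ(271) = 271 − 1 = 270.
φ(44173) = 162 × 270 = 43740.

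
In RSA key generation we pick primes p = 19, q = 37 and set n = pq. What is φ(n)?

648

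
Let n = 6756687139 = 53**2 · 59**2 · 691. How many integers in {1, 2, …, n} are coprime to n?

φ(53^2) = 53^2 − 53^1 = 2809 − 53 = 2756.
φ(59^2) = 59^1·(59−1) = 59·58 = 3422.
φ(691) = 691 − 1 = 690.
φ(6756687139) = 2756 × 3422 × 690 = 6507412080.

6507412080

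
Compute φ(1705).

First factor: 1705 = 5 · 11 · 31.
φ(5) = 5 − 1 = 4.
φ(11) = 11 − 1 = 10.
φ(31) = 31 − 1 = 30.
Multiply: 4 · 10 · 30 = 1200.

1200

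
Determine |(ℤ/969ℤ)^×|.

Factor 969: 969 = 3 · 17 · 19.
φ(3) = 3 − 1 = 2.
φ(17) = 17 − 1 = 16.
φ(19) = 19 − 1 = 18.
φ(969) = 2 × 16 × 18 = 576.

576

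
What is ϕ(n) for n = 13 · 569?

6816

φ(7397) = 7397 · (1 − 1/13) · (1 − 1/569)
       = 7397 · 6816/7397 = 6816.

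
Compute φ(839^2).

703082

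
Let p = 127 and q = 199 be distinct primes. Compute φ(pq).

24948

φ(127) = 127 − 1 = 126.
φ(199) = 199 − 1 = 198.
Since φ is multiplicative, φ(25273) = 126 · 198 = 24948.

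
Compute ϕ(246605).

181440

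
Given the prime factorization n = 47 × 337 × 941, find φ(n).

14528640

φ(47) = 47 − 1 = 46.
φ(337) = 337 − 1 = 336.
φ(941) = 941 − 1 = 940.
φ(14904499) = 46 × 336 × 940 = 14528640.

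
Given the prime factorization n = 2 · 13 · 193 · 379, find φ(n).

870912

φ(1901822) = 1901822 · (1 − 1/2) · (1 − 1/13) · (1 − 1/193) · (1 − 1/379)
       = 1901822 · 870912/1901822 = 870912.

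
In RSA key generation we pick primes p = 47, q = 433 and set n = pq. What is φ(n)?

φ(47) = 47 − 1 = 46.
φ(433) = 433 − 1 = 432.
φ(20351) = 46 × 432 = 19872.

19872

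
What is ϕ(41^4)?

φ(2825761) = 2825761 · (1 − 1/41)
       = 2825761 · 40/41 = 2756840.

2756840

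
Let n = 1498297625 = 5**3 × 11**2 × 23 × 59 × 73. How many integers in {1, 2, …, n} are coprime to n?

φ(1498297625) = 1498297625 · (1 − 1/5) · (1 − 1/11) · (1 − 1/23) · (1 − 1/59) · (1 − 1/73)
       = 1498297625 · 3674880/5448355 = 1010592000.

1010592000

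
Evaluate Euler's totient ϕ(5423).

4480

First factor: 5423 = 11 × 17 × 29.
φ(5423) = 5423 · (1 − 1/11) · (1 − 1/17) · (1 − 1/29)
       = 5423 · 4480/5423 = 4480.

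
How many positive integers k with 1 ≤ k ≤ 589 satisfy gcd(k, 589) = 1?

Factor 589: 589 = 19 × 31.
φ(19) = 19 − 1 = 18.
φ(31) = 31 − 1 = 30.
Multiply: 18 · 30 = 540.

540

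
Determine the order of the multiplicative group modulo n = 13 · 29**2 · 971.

φ(13) = 13 − 1 = 12.
φ(29^2) = 29^1·(29−1) = 29·28 = 812.
φ(971) = 971 − 1 = 970.
Multiply: 12 · 812 · 970 = 9451680.

9451680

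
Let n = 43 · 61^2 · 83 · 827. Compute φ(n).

φ(10982765923) = 10982765923 · (1 − 1/43) · (1 − 1/61) · (1 − 1/83) · (1 − 1/827)
       = 10982765923 · 170684640/180045343 = 10411763040.

10411763040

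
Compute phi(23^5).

φ(23^5) = 23^5 − 23^4 = 6436343 − 279841 = 6156502.

6156502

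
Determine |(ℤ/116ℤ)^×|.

116 = 2**2 · 29.
φ(2^2) = 2^2 − 2^1 = 4 − 2 = 2.
φ(29) = 29 − 1 = 28.
Multiply: 2 · 28 = 56.

56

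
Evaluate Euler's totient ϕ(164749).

133056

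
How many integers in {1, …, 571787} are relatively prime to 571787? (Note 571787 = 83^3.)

564898

φ(83^3) = 83^3 − 83^2 = 571787 − 6889 = 564898.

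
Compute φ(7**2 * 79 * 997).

3262896

φ(3859387) = 3859387 · (1 − 1/7) · (1 − 1/79) · (1 − 1/997)
       = 3859387 · 466128/551341 = 3262896.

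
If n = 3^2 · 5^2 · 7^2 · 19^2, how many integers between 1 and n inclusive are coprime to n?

φ(3^2) = 3^2 − 3^1 = 9 − 3 = 6.
φ(5^2) = 5^1·(5−1) = 5·4 = 20.
φ(7^2) = 7^1·(7−1) = 7·6 = 42.
φ(19^2) = 19^1·(19−1) = 19·18 = 342.
Since φ is multiplicative, φ(3980025) = 6 · 20 · 42 · 342 = 1723680.

1723680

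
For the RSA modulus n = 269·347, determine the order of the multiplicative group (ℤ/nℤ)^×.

For distinct primes, φ(pq) = (p−1)(q−1) = 268 × 346 = 92728.

92728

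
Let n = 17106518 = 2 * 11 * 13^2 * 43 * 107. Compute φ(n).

φ(17106518) = 17106518 · (1 − 1/2) · (1 − 1/11) · (1 − 1/13) · (1 − 1/43) · (1 − 1/107)
       = 17106518 · 534240/1315886 = 6945120.

6945120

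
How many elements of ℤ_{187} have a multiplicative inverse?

Prime factorization: 187 = 11 × 17.
φ(11) = 11 − 1 = 10.
φ(17) = 17 − 1 = 16.
Since φ is multiplicative, φ(187) = 10 · 16 = 160.

160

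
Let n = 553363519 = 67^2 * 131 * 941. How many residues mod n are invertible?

φ(67^2) = 67^1·(67−1) = 67·66 = 4422.
φ(131) = 131 − 1 = 130.
φ(941) = 941 − 1 = 940.
Since φ is multiplicative, φ(553363519) = 4422 · 130 · 940 = 540368400.

540368400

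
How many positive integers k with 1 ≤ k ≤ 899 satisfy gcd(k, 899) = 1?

840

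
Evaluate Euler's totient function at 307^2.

93942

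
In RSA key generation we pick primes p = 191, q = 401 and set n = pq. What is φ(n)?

φ(76591) = 76591 · (1 − 1/191) · (1 − 1/401)
       = 76591 · 76000/76591 = 76000.

76000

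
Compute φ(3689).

2880

Prime factorization: 3689 = 7 * 17 * 31.
φ(7) = 7 − 1 = 6.
φ(17) = 17 − 1 = 16.
φ(31) = 31 − 1 = 30.
φ(3689) = 6 × 16 × 30 = 2880.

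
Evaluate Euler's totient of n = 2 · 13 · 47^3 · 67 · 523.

42009666336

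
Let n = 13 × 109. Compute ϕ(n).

1296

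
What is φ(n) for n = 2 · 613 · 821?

501840

φ(2) = 2 − 1 = 1.
φ(613) = 613 − 1 = 612.
φ(821) = 821 − 1 = 820.
Multiply: 1 · 612 · 820 = 501840.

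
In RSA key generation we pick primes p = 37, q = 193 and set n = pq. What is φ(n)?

φ(pq) = (p−1)(q−1) = 36 · 192 = 6912.

6912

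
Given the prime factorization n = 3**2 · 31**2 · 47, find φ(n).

256680

φ(3^2) = 3^1·(3−1) = 3·2 = 6.
φ(31^2) = 31^1·(31−1) = 31·30 = 930.
φ(47) = 47 − 1 = 46.
Multiply: 6 · 930 · 46 = 256680.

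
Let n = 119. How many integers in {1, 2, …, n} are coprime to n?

96

119 = 7 · 17.
φ(119) = 119 · (1 − 1/7) · (1 − 1/17)
       = 119 · 96/119 = 96.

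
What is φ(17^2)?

272

φ(17^2) = 17^2 − 17^1 = 289 − 17 = 272.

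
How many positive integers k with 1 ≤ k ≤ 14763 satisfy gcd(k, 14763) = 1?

7776

Factor 14763: 14763 = 3 · 7 · 19 · 37.
φ(3) = 3 − 1 = 2.
φ(7) = 7 − 1 = 6.
φ(19) = 19 − 1 = 18.
φ(37) = 37 − 1 = 36.
φ(14763) = 2 × 6 × 18 × 36 = 7776.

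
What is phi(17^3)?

4624

φ(4913) = 4913 · (1 − 1/17)
       = 4913 · 16/17 = 4624.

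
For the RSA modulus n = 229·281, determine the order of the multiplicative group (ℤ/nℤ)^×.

φ(n) = (p − 1)(q − 1) = (229−1)(281−1) = 228·280 = 63840.

63840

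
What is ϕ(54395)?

36960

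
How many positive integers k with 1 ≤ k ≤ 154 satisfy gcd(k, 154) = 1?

Prime factorization: 154 = 2 * 7 * 11.
φ(154) = 154 · (1 − 1/2) · (1 − 1/7) · (1 − 1/11)
       = 154 · 60/154 = 60.

60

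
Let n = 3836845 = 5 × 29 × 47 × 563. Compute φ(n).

φ(5) = 5 − 1 = 4.
φ(29) = 29 − 1 = 28.
φ(47) = 47 − 1 = 46.
φ(563) = 563 − 1 = 562.
Since φ is multiplicative, φ(3836845) = 4 · 28 · 46 · 562 = 2895424.

2895424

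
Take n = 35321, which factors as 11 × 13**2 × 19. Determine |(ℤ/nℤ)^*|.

28080

φ(11) = 11 − 1 = 10.
φ(13^2) = 13^1·(13−1) = 13·12 = 156.
φ(19) = 19 − 1 = 18.
Since φ is multiplicative, φ(35321) = 10 · 156 · 18 = 28080.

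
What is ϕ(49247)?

Factor 49247: 49247 = 11**3 · 37.
φ(49247) = 49247 · (1 − 1/11) · (1 − 1/37)
       = 49247 · 360/407 = 43560.

43560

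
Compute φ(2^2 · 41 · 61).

φ(2^2) = 2^2 − 2^1 = 4 − 2 = 2.
φ(41) = 41 − 1 = 40.
φ(61) = 61 − 1 = 60.
φ(10004) = 2 × 40 × 60 = 4800.

4800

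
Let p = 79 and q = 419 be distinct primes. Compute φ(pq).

32604

φ(33101) = 33101 · (1 − 1/79) · (1 − 1/419)
       = 33101 · 32604/33101 = 32604.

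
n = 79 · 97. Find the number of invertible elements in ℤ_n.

7488

φ(79) = 79 − 1 = 78.
φ(97) = 97 − 1 = 96.
Multiply: 78 · 96 = 7488.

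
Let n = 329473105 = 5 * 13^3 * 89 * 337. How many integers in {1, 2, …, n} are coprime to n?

φ(5) = 5 − 1 = 4.
φ(13^3) = 13^2·(13−1) = 169·12 = 2028.
φ(89) = 89 − 1 = 88.
φ(337) = 337 − 1 = 336.
Since φ is multiplicative, φ(329473105) = 4 · 2028 · 88 · 336 = 239855616.

239855616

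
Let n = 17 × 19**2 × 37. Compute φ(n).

φ(227069) = 227069 · (1 − 1/17) · (1 − 1/19) · (1 − 1/37)
       = 227069 · 10368/11951 = 196992.

196992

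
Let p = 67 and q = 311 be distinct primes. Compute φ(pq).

20460

φ(67) = 67 − 1 = 66.
φ(311) = 311 − 1 = 310.
φ(20837) = 66 × 310 = 20460.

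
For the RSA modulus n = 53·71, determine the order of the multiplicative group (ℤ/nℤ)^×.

3640

φ(53) = 53 − 1 = 52.
φ(71) = 71 − 1 = 70.
Since φ is multiplicative, φ(3763) = 52 · 70 = 3640.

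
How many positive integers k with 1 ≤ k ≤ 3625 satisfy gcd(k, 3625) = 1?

2800

3625 = 5^3 × 29.
φ(5^3) = 5^2·(5−1) = 25·4 = 100.
φ(29) = 29 − 1 = 28.
Since φ is multiplicative, φ(3625) = 100 · 28 = 2800.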